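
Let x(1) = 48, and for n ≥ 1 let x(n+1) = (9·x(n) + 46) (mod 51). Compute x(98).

Computing terms: x(1) = 48, x(2) = 19, x(3) = 13, x(4) = 10, x(5) = 34, x(6) = 46, x(7) = 1, x(8) = 4, x(9) = 31, x(10) = 19.
Since x(10) = x(2) = 19, the sequence is eventually periodic: after a pre-period of length 1 it cycles with period 8.
For n ≥ 2, x(n) depends only on (n - 2) mod 8. (98 - 2) mod 8 = 0, so x(98) = x(2) = 19.

19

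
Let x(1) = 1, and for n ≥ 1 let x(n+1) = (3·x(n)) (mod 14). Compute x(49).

1

Listing terms: x(1) = 1, x(2) = 3, x(3) = 9, x(4) = 13, x(5) = 11, x(6) = 5, x(7) = 1.
The sequence repeats with period 6.
So x(49) = x(1 + ((49-1) mod 6)) = x(1) = 1.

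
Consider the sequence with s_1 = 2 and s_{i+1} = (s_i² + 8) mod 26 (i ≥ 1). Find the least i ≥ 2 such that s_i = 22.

Listing terms: s_1 = 2, s_2 = 12, s_3 = 22, s_4 = 24, s_5 = 12.
Since s_5 = s_2 = 12, the sequence is eventually periodic: after a pre-period of length 1 it cycles with period 3.
The value 22 first appears (with i ≥ 2) at s_3.

3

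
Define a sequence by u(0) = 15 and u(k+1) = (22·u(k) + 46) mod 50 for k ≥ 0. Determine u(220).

40

We have u(0) = 15,  u(1) = 26,  u(2) = 18,  u(3) = 42,  u(4) = 20,  u(5) = 36,  u(6) = 38,  u(7) = 32,  u(8) = 0,  u(9) = 46,  u(10) = 8,  u(11) = 22,  u(12) = 30,  u(13) = 6,  u(14) = 28,  u(15) = 12,  u(16) = 10,  u(17) = 16,  u(18) = 48,  u(19) = 2,  u(20) = 40,  u(21) = 26.
Since u(21) = u(1) = 26, the sequence is eventually periodic: after a pre-period of length 1 it cycles with period 20.
For k ≥ 1, u(k) depends only on (k - 1) mod 20. (220 - 1) mod 20 = 19, so u(220) = u(20) = 40.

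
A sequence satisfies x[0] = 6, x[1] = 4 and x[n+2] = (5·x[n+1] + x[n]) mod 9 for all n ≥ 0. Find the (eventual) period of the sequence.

We have x[0] = 6; x[1] = 4; x[2] = 8; x[3] = 8; x[4] = 3; x[5] = 5; x[6] = 1; x[7] = 1; x[8] = 6; x[9] = 4.
The sequence repeats with period 8.

8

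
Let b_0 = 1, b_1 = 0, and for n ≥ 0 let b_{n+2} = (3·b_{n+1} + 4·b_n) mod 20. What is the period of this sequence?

Computing terms: b_0 = 1,  b_1 = 0,  b_2 = 4,  b_3 = 12,  b_4 = 12,  b_5 = 4,  b_6 = 0,  b_7 = 16,  b_8 = 8,  b_9 = 8,  b_{10} = 16,  b_{11} = 0,  b_{12} = 4.
Since (b_{11}, b_{12}) = (b_1, b_2) = (0, 4) (two consecutive terms determine the rest), the sequence is eventually periodic: after a pre-period of length 1 it cycles with period 10.

10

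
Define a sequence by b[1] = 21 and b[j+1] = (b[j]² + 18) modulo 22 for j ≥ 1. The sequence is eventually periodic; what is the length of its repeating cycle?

Computing terms: b[1] = 21; b[2] = 19; b[3] = 5; b[4] = 21.
Since b[4] = b[1] = 21, the sequence is periodic with period 3.

3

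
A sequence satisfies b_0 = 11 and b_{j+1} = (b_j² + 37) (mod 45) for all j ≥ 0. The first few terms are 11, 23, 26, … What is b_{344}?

26

Listing terms: b_0 = 11; b_1 = 23; b_2 = 26; b_3 = 38; b_4 = 41; b_5 = 8; b_6 = 11.
The sequence repeats with period 6.
(344 - 0) mod 6 = 2, so b_{344} = b_2 = 26.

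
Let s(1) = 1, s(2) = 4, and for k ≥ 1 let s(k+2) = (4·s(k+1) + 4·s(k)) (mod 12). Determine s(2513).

4

We have s(1) = 1,  s(2) = 4,  s(3) = 8,  s(4) = 0,  s(5) = 8,  s(6) = 8,  s(7) = 4,  s(8) = 0,  s(9) = 4,  s(10) = 4,  s(11) = 8.
Since (s(10), s(11)) = (s(2), s(3)) = (4, 8) (two consecutive terms determine the rest), the sequence is eventually periodic: after a pre-period of length 1 it cycles with period 8.
For k ≥ 2, s(k) depends only on (k - 2) mod 8. (2513 - 2) mod 8 = 7, so s(2513) = s(9) = 4.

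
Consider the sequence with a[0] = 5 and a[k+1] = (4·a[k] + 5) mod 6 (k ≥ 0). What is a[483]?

a[0] = 5,  a[1] = 1,  a[2] = 3,  a[3] = 5.
The sequence repeats with period 3.
So a[483] = a[0 + ((483-0) mod 3)] = a[0] = 5.

5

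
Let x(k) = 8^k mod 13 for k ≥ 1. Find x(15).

5

x(1) = 8,  x(2) = 12,  x(3) = 5,  x(4) = 1,  x(5) = 8.
Since x(5) = x(1) = 8, the sequence is periodic with period 4.
(15 - 1) mod 4 = 2, so x(15) = x(3) = 5.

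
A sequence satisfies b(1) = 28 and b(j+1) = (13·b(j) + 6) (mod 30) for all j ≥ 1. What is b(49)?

Computing terms: b(1) = 28; b(2) = 10; b(3) = 16; b(4) = 4; b(5) = 28.
Since b(5) = b(1) = 28, the sequence is periodic with period 4.
(49 - 1) mod 4 = 0, so b(49) = b(1) = 28.

28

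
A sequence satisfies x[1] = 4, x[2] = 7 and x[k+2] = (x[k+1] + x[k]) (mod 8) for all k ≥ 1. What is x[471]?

x[1] = 4,  x[2] = 7,  x[3] = 3,  x[4] = 2,  x[5] = 5,  x[6] = 7,  x[7] = 4,  x[8] = 3,  x[9] = 7,  x[10] = 2,  x[11] = 1,  x[12] = 3,  x[13] = 4,  x[14] = 7.
Since (x[13], x[14]) = (x[1], x[2]) = (4, 7) (two consecutive terms determine the rest), the sequence is periodic with period 12.
(471 - 1) mod 12 = 2, so x[471] = x[3] = 3.

3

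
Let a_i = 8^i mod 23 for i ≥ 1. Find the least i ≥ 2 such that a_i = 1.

We have a_1 = 8,  a_2 = 18,  a_3 = 6,  a_4 = 2,  a_5 = 16,  a_6 = 13,  a_7 = 12,  a_8 = 4,  a_9 = 9,  a_{10} = 3,  a_{11} = 1,  a_{12} = 8.
The sequence repeats with period 11.
The value 1 first appears (with i ≥ 2) at a_{11}.

11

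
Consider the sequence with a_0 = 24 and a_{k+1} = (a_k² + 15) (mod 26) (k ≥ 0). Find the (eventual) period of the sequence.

Computing terms: a_0 = 24, a_1 = 19, a_2 = 12, a_3 = 3, a_4 = 24.
Since a_4 = a_0 = 24, the sequence is periodic with period 4.

4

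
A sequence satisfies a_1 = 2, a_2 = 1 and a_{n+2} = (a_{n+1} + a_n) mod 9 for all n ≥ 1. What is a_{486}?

2

Computing terms: a_1 = 2; a_2 = 1; a_3 = 3; a_4 = 4; a_5 = 7; a_6 = 2; a_7 = 0; a_8 = 2; a_9 = 2; a_{10} = 4; a_{11} = 6; a_{12} = 1; a_{13} = 7; a_{14} = 8; a_{15} = 6; a_{16} = 5; a_{17} = 2; a_{18} = 7; a_{19} = 0; a_{20} = 7; a_{21} = 7; a_{22} = 5; a_{23} = 3; a_{24} = 8; a_{25} = 2; a_{26} = 1.
The sequence repeats with period 24.
So a_{486} = a_{1 + ((486-1) mod 24)} = a_6 = 2.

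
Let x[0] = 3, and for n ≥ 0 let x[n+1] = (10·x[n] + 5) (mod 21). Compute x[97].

14

We have x[0] = 3; x[1] = 14; x[2] = 19; x[3] = 6; x[4] = 2; x[5] = 4; x[6] = 3.
Since x[6] = x[0] = 3, the sequence is periodic with period 6.
(97 - 0) mod 6 = 1, so x[97] = x[1] = 14.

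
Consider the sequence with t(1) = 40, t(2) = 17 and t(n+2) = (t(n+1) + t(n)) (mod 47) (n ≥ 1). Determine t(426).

8

We have t(1) = 40, t(2) = 17, t(3) = 10, t(4) = 27, t(5) = 37, t(6) = 17, t(7) = 7, t(8) = 24, t(9) = 31, t(10) = 8, t(11) = 39, t(12) = 0, t(13) = 39, t(14) = 39, t(15) = 31, t(16) = 23, t(17) = 7, t(18) = 30, t(19) = 37, t(20) = 20, t(21) = 10, t(22) = 30, t(23) = 40, t(24) = 23, t(25) = 16, t(26) = 39, t(27) = 8, t(28) = 0, t(29) = 8, t(30) = 8, t(31) = 16, t(32) = 24, t(33) = 40, t(34) = 17.
Since (t(33), t(34)) = (t(1), t(2)) = (40, 17) (two consecutive terms determine the rest), the sequence is periodic with period 32.
So t(426) = t(1 + ((426-1) mod 32)) = t(10) = 8.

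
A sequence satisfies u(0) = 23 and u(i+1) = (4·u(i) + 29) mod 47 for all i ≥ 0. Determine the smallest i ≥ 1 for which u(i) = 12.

Listing terms: u(0) = 23, u(1) = 27, u(2) = 43, u(3) = 13, u(4) = 34, u(5) = 24, u(6) = 31, u(7) = 12, u(8) = 30, u(9) = 8, u(10) = 14, u(11) = 38, u(12) = 40, u(13) = 1, u(14) = 33, u(15) = 20, u(16) = 15, u(17) = 42, u(18) = 9, u(19) = 18, u(20) = 7, u(21) = 10, u(22) = 22, u(23) = 23.
The sequence repeats with period 23.
The value 12 first appears (with i ≥ 1) at u(7).

7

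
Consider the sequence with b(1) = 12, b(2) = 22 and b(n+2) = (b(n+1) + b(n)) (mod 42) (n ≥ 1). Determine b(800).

10

We have b(1) = 12,  b(2) = 22,  b(3) = 34,  b(4) = 14,  b(5) = 6,  b(6) = 20,  b(7) = 26,  b(8) = 4,  b(9) = 30,  b(10) = 34,  b(11) = 22,  b(12) = 14,  b(13) = 36,  b(14) = 8,  b(15) = 2,  b(16) = 10,  b(17) = 12,  b(18) = 22.
The sequence repeats with period 16.
(800 - 1) mod 16 = 15, so b(800) = b(16) = 10.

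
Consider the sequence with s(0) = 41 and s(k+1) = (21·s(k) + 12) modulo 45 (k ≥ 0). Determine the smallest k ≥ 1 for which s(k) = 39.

Listing terms: s(0) = 41, s(1) = 18, s(2) = 30, s(3) = 12, s(4) = 39, s(5) = 21, s(6) = 3, s(7) = 30.
Since s(7) = s(2) = 30, the sequence is eventually periodic: after a pre-period of length 2 it cycles with period 5.
The value 39 first appears (with k ≥ 1) at s(4).

4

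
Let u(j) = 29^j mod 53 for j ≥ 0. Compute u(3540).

49

u(0) = 1,  u(1) = 29,  u(2) = 46,  u(3) = 9,  u(4) = 49,  u(5) = 43,  u(6) = 28,  u(7) = 17,  u(8) = 16,  u(9) = 40,  u(10) = 47,  u(11) = 38,  u(12) = 42,  u(13) = 52,  u(14) = 24,  u(15) = 7,  u(16) = 44,  u(17) = 4,  u(18) = 10,  u(19) = 25,  u(20) = 36,  u(21) = 37,  u(22) = 13,  u(23) = 6,  u(24) = 15,  u(25) = 11,  u(26) = 1.
The sequence repeats with period 26.
So u(3540) = u(0 + ((3540-0) mod 26)) = u(4) = 49.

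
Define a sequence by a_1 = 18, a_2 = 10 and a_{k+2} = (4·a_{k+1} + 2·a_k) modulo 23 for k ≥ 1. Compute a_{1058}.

a_1 = 18, a_2 = 10, a_3 = 7, a_4 = 2, a_5 = 22, a_6 = 0, a_7 = 21, a_8 = 15, a_9 = 10, a_{10} = 1, a_{11} = 1, a_{12} = 6, a_{13} = 3, a_{14} = 1, a_{15} = 10, a_{16} = 19, a_{17} = 4, a_{18} = 8, a_{19} = 17, a_{20} = 15, a_{21} = 2, a_{22} = 15, a_{23} = 18, a_{24} = 10.
The sequence repeats with period 22.
(1058 - 1) mod 22 = 1, so a_{1058} = a_2 = 10.

10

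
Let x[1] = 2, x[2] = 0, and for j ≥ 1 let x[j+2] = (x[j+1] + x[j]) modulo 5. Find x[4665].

Computing terms: x[1] = 2, x[2] = 0, x[3] = 2, x[4] = 2, x[5] = 4, x[6] = 1, x[7] = 0, x[8] = 1, x[9] = 1, x[10] = 2, x[11] = 3, x[12] = 0, x[13] = 3, x[14] = 3, x[15] = 1, x[16] = 4, x[17] = 0, x[18] = 4, x[19] = 4, x[20] = 3, x[21] = 2, x[22] = 0.
Since (x[21], x[22]) = (x[1], x[2]) = (2, 0) (two consecutive terms determine the rest), the sequence is periodic with period 20.
So x[4665] = x[1 + ((4665-1) mod 20)] = x[5] = 4.

4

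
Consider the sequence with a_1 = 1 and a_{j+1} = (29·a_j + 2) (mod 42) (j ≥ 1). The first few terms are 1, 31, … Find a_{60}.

a_1 = 1,  a_2 = 31,  a_3 = 19,  a_4 = 7,  a_5 = 37,  a_6 = 25,  a_7 = 13,  a_8 = 1.
Since a_8 = a_1 = 1, the sequence is periodic with period 7.
So a_{60} = a_{1 + ((60-1) mod 7)} = a_4 = 7.

7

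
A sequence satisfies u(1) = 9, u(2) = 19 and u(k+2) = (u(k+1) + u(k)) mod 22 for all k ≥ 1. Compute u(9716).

We have u(1) = 9, u(2) = 19, u(3) = 6, u(4) = 3, u(5) = 9, u(6) = 12, u(7) = 21, u(8) = 11, u(9) = 10, u(10) = 21, u(11) = 9, u(12) = 8, u(13) = 17, u(14) = 3, u(15) = 20, u(16) = 1, u(17) = 21, u(18) = 0, u(19) = 21, u(20) = 21, u(21) = 20, u(22) = 19, u(23) = 17, u(24) = 14, u(25) = 9, u(26) = 1, u(27) = 10, u(28) = 11, u(29) = 21, u(30) = 10, u(31) = 9, u(32) = 19.
Since (u(31), u(32)) = (u(1), u(2)) = (9, 19) (two consecutive terms determine the rest), the sequence is periodic with period 30.
So u(9716) = u(1 + ((9716-1) mod 30)) = u(26) = 1.

1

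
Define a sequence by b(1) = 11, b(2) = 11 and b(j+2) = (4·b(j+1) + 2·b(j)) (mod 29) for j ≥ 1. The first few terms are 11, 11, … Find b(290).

23

We have b(1) = 11,  b(2) = 11,  b(3) = 8,  b(4) = 25,  b(5) = 0,  b(6) = 21,  b(7) = 26,  b(8) = 1,  b(9) = 27,  b(10) = 23,  b(11) = 1,  b(12) = 21,  b(13) = 28,  b(14) = 9,  b(15) = 5,  b(16) = 9,  b(17) = 17,  b(18) = 28,  b(19) = 1,  b(20) = 2,  b(21) = 10,  b(22) = 15,  b(23) = 22,  b(24) = 2,  b(25) = 23,  b(26) = 9,  b(27) = 24,  b(28) = 27,  b(29) = 11,  b(30) = 11.
The sequence repeats with period 28.
(290 - 1) mod 28 = 9, so b(290) = b(10) = 23.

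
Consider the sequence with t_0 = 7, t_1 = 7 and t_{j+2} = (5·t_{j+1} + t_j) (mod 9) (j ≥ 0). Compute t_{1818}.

We have t_0 = 7,  t_1 = 7,  t_2 = 6,  t_3 = 1,  t_4 = 2,  t_5 = 2,  t_6 = 3,  t_7 = 8,  t_8 = 7,  t_9 = 7.
Since (t_8, t_9) = (t_0, t_1) = (7, 7) (two consecutive terms determine the rest), the sequence is periodic with period 8.
So t_{1818} = t_{0 + ((1818-0) mod 8)} = t_2 = 6.

6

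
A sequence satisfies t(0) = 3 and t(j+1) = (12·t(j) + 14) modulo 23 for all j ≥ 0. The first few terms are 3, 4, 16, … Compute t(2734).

We have t(0) = 3; t(1) = 4; t(2) = 16; t(3) = 22; t(4) = 2; t(5) = 15; t(6) = 10; t(7) = 19; t(8) = 12; t(9) = 20; t(10) = 1; t(11) = 3.
Since t(11) = t(0) = 3, the sequence is periodic with period 11.
So t(2734) = t(0 + ((2734-0) mod 11)) = t(6) = 10.

10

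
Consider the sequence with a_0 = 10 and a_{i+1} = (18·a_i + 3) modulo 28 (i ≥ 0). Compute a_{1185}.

17

We have a_0 = 10; a_1 = 15; a_2 = 21; a_3 = 17; a_4 = 1; a_5 = 21.
Since a_5 = a_2 = 21, the sequence is eventually periodic: after a pre-period of length 2 it cycles with period 3.
For i ≥ 2, a_i depends only on (i - 2) mod 3. (1185 - 2) mod 3 = 1, so a_{1185} = a_3 = 17.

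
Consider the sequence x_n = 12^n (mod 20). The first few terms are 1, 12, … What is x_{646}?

Listing terms: x_0 = 1, x_1 = 12, x_2 = 4, x_3 = 8, x_4 = 16, x_5 = 12.
Since x_5 = x_1 = 12, the sequence is eventually periodic: after a pre-period of length 1 it cycles with period 4.
For n ≥ 1, x_n depends only on (n - 1) mod 4. (646 - 1) mod 4 = 1, so x_{646} = x_2 = 4.

4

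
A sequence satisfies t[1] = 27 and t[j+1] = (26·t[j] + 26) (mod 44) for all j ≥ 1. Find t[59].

We have t[1] = 27,  t[2] = 24,  t[3] = 34,  t[4] = 30,  t[5] = 14,  t[6] = 38,  t[7] = 2,  t[8] = 34.
Since t[8] = t[3] = 34, the sequence is eventually periodic: after a pre-period of length 2 it cycles with period 5.
For j ≥ 3, t[j] depends only on (j - 3) mod 5. (59 - 3) mod 5 = 1, so t[59] = t[4] = 30.

30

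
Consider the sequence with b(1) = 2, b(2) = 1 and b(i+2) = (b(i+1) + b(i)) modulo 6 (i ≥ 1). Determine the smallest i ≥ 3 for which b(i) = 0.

7

Listing terms: b(1) = 2; b(2) = 1; b(3) = 3; b(4) = 4; b(5) = 1; b(6) = 5; b(7) = 0; b(8) = 5; b(9) = 5; b(10) = 4; b(11) = 3; b(12) = 1; b(13) = 4; b(14) = 5; b(15) = 3; b(16) = 2; b(17) = 5; b(18) = 1; b(19) = 0; b(20) = 1; b(21) = 1; b(22) = 2; b(23) = 3; b(24) = 5; b(25) = 2; b(26) = 1.
The sequence repeats with period 24.
The value 0 first appears (with i ≥ 3) at b(7).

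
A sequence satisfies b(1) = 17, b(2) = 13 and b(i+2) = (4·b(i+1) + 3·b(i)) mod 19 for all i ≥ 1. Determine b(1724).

15

We have b(1) = 17, b(2) = 13, b(3) = 8, b(4) = 14, b(5) = 4, b(6) = 1, b(7) = 16, b(8) = 10, b(9) = 12, b(10) = 2, b(11) = 6, b(12) = 11, b(13) = 5, b(14) = 15, b(15) = 18, b(16) = 3, b(17) = 9, b(18) = 7, b(19) = 17, b(20) = 13.
The sequence repeats with period 18.
(1724 - 1) mod 18 = 13, so b(1724) = b(14) = 15.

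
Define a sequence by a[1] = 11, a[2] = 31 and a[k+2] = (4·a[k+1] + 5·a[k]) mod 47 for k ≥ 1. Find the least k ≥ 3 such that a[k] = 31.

We have a[1] = 11; a[2] = 31; a[3] = 38; a[4] = 25; a[5] = 8; a[6] = 16; a[7] = 10; a[8] = 26; a[9] = 13; a[10] = 41; a[11] = 41; a[12] = 40; a[13] = 36; a[14] = 15; a[15] = 5; a[16] = 1; a[17] = 29; a[18] = 27; a[19] = 18; a[20] = 19; a[21] = 25; a[22] = 7; a[23] = 12; a[24] = 36; a[25] = 16; a[26] = 9; a[27] = 22; a[28] = 39; a[29] = 31; a[30] = 37; a[31] = 21; a[32] = 34; a[33] = 6; a[34] = 6; a[35] = 7; a[36] = 11; a[37] = 32; a[38] = 42; a[39] = 46; a[40] = 18; a[41] = 20; a[42] = 29; a[43] = 28; a[44] = 22; a[45] = 40; a[46] = 35; a[47] = 11; a[48] = 31.
Since (a[47], a[48]) = (a[1], a[2]) = (11, 31) (two consecutive terms determine the rest), the sequence is periodic with period 46.
The value 31 first appears (with k ≥ 3) at a[29].

29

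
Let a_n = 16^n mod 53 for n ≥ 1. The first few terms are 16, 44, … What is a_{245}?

Listing terms: a_1 = 16,  a_2 = 44,  a_3 = 15,  a_4 = 28,  a_5 = 24,  a_6 = 13,  a_7 = 49,  a_8 = 42,  a_9 = 36,  a_{10} = 46,  a_{11} = 47,  a_{12} = 10,  a_{13} = 1,  a_{14} = 16.
The sequence repeats with period 13.
(245 - 1) mod 13 = 10, so a_{245} = a_{11} = 47.

47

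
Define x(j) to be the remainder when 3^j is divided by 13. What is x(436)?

3

Listing terms: x(1) = 3, x(2) = 9, x(3) = 1, x(4) = 3.
The sequence repeats with period 3.
(436 - 1) mod 3 = 0, so x(436) = x(1) = 3.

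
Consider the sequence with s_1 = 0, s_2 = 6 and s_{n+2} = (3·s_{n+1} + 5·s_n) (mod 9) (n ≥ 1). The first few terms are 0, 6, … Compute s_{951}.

0

We have s_1 = 0,  s_2 = 6,  s_3 = 0,  s_4 = 3,  s_5 = 0,  s_6 = 6.
The sequence repeats with period 4.
(951 - 1) mod 4 = 2, so s_{951} = s_3 = 0.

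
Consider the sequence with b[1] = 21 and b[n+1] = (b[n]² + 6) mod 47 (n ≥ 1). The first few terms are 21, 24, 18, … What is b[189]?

1

Listing terms: b[1] = 21,  b[2] = 24,  b[3] = 18,  b[4] = 1,  b[5] = 7,  b[6] = 8,  b[7] = 23,  b[8] = 18.
Since b[8] = b[3] = 18, the sequence is eventually periodic: after a pre-period of length 2 it cycles with period 5.
For n ≥ 3, b[n] depends only on (n - 3) mod 5. (189 - 3) mod 5 = 1, so b[189] = b[4] = 1.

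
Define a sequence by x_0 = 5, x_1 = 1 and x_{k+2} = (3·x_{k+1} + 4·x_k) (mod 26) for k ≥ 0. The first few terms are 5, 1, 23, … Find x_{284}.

x_0 = 5,  x_1 = 1,  x_2 = 23,  x_3 = 21,  x_4 = 25,  x_5 = 3,  x_6 = 5,  x_7 = 1.
Since (x_6, x_7) = (x_0, x_1) = (5, 1) (two consecutive terms determine the rest), the sequence is periodic with period 6.
So x_{284} = x_{0 + ((284-0) mod 6)} = x_2 = 23.

23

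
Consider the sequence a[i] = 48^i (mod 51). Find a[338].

a[1] = 48; a[2] = 9; a[3] = 24; a[4] = 30; a[5] = 12; a[6] = 15; a[7] = 6; a[8] = 33; a[9] = 3; a[10] = 42; a[11] = 27; a[12] = 21; a[13] = 39; a[14] = 36; a[15] = 45; a[16] = 18; a[17] = 48.
Since a[17] = a[1] = 48, the sequence is periodic with period 16.
(338 - 1) mod 16 = 1, so a[338] = a[2] = 9.

9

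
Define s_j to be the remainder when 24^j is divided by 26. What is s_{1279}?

2

Listing terms: s_1 = 24, s_2 = 4, s_3 = 18, s_4 = 16, s_5 = 20, s_6 = 12, s_7 = 2, s_8 = 22, s_9 = 8, s_{10} = 10, s_{11} = 6, s_{12} = 14, s_{13} = 24.
The sequence repeats with period 12.
So s_{1279} = s_{1 + ((1279-1) mod 12)} = s_7 = 2.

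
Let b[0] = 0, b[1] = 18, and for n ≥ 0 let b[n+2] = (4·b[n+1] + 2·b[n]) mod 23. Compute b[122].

We have b[0] = 0; b[1] = 18; b[2] = 3; b[3] = 2; b[4] = 14; b[5] = 14; b[6] = 15; b[7] = 19; b[8] = 14; b[9] = 2; b[10] = 13; b[11] = 10; b[12] = 20; b[13] = 8; b[14] = 3; b[15] = 5; b[16] = 3; b[17] = 22; b[18] = 2; b[19] = 6; b[20] = 5; b[21] = 9; b[22] = 0; b[23] = 18.
The sequence repeats with period 22.
(122 - 0) mod 22 = 12, so b[122] = b[12] = 20.

20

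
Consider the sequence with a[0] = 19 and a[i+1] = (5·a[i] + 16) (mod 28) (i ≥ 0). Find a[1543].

27

Listing terms: a[0] = 19, a[1] = 27, a[2] = 11, a[3] = 15, a[4] = 7, a[5] = 23, a[6] = 19.
Since a[6] = a[0] = 19, the sequence is periodic with period 6.
So a[1543] = a[0 + ((1543-0) mod 6)] = a[1] = 27.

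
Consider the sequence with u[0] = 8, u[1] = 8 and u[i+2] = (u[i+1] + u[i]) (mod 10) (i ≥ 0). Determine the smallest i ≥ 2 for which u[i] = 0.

4

Computing terms: u[0] = 8, u[1] = 8, u[2] = 6, u[3] = 4, u[4] = 0, u[5] = 4, u[6] = 4, u[7] = 8, u[8] = 2, u[9] = 0, u[10] = 2, u[11] = 2, u[12] = 4, u[13] = 6, u[14] = 0, u[15] = 6, u[16] = 6, u[17] = 2, u[18] = 8, u[19] = 0, u[20] = 8, u[21] = 8.
Since (u[20], u[21]) = (u[0], u[1]) = (8, 8) (two consecutive terms determine the rest), the sequence is periodic with period 20.
The value 0 first appears (with i ≥ 2) at u[4].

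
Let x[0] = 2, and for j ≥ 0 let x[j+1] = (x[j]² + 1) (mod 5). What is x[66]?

Computing terms: x[0] = 2; x[1] = 0; x[2] = 1; x[3] = 2.
Since x[3] = x[0] = 2, the sequence is periodic with period 3.
(66 - 0) mod 3 = 0, so x[66] = x[0] = 2.

2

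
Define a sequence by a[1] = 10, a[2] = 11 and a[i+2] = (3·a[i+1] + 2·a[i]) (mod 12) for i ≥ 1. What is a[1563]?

5

a[1] = 10, a[2] = 11, a[3] = 5, a[4] = 1, a[5] = 1, a[6] = 5, a[7] = 5, a[8] = 1.
Since (a[7], a[8]) = (a[3], a[4]) = (5, 1) (two consecutive terms determine the rest), the sequence is eventually periodic: after a pre-period of length 2 it cycles with period 4.
For i ≥ 3, a[i] depends only on (i - 3) mod 4. (1563 - 3) mod 4 = 0, so a[1563] = a[3] = 5.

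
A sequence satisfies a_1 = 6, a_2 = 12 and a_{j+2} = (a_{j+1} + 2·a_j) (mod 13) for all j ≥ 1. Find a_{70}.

Computing terms: a_1 = 6, a_2 = 12, a_3 = 11, a_4 = 9, a_5 = 5, a_6 = 10, a_7 = 7, a_8 = 1, a_9 = 2, a_{10} = 4, a_{11} = 8, a_{12} = 3, a_{13} = 6, a_{14} = 12.
Since (a_{13}, a_{14}) = (a_1, a_2) = (6, 12) (two consecutive terms determine the rest), the sequence is periodic with period 12.
(70 - 1) mod 12 = 9, so a_{70} = a_{10} = 4.

4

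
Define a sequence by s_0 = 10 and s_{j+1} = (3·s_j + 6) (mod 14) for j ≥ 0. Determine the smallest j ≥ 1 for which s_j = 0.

Listing terms: s_0 = 10, s_1 = 8, s_2 = 2, s_3 = 12, s_4 = 0, s_5 = 6, s_6 = 10.
Since s_6 = s_0 = 10, the sequence is periodic with period 6.
The value 0 first appears (with j ≥ 1) at s_4.

4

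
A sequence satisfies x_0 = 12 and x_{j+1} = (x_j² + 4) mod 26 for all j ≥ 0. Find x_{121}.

x_0 = 12, x_1 = 18, x_2 = 16, x_3 = 0, x_4 = 4, x_5 = 20, x_6 = 14, x_7 = 18.
Since x_7 = x_1 = 18, the sequence is eventually periodic: after a pre-period of length 1 it cycles with period 6.
For j ≥ 1, x_j depends only on (j - 1) mod 6. (121 - 1) mod 6 = 0, so x_{121} = x_1 = 18.

18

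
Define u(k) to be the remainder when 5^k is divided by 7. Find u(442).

Listing terms: u(1) = 5, u(2) = 4, u(3) = 6, u(4) = 2, u(5) = 3, u(6) = 1, u(7) = 5.
Since u(7) = u(1) = 5, the sequence is periodic with period 6.
(442 - 1) mod 6 = 3, so u(442) = u(4) = 2.

2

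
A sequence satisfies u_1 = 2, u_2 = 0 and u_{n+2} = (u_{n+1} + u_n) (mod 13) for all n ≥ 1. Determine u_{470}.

10

Computing terms: u_1 = 2, u_2 = 0, u_3 = 2, u_4 = 2, u_5 = 4, u_6 = 6, u_7 = 10, u_8 = 3, u_9 = 0, u_{10} = 3, u_{11} = 3, u_{12} = 6, u_{13} = 9, u_{14} = 2, u_{15} = 11, u_{16} = 0, u_{17} = 11, u_{18} = 11, u_{19} = 9, u_{20} = 7, u_{21} = 3, u_{22} = 10, u_{23} = 0, u_{24} = 10, u_{25} = 10, u_{26} = 7, u_{27} = 4, u_{28} = 11, u_{29} = 2, u_{30} = 0.
Since (u_{29}, u_{30}) = (u_1, u_2) = (2, 0) (two consecutive terms determine the rest), the sequence is periodic with period 28.
(470 - 1) mod 28 = 21, so u_{470} = u_{22} = 10.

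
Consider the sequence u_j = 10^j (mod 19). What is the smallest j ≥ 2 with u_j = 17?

8

Computing terms: u_1 = 10, u_2 = 5, u_3 = 12, u_4 = 6, u_5 = 3, u_6 = 11, u_7 = 15, u_8 = 17, u_9 = 18, u_{10} = 9, u_{11} = 14, u_{12} = 7, u_{13} = 13, u_{14} = 16, u_{15} = 8, u_{16} = 4, u_{17} = 2, u_{18} = 1, u_{19} = 10.
Since u_{19} = u_1 = 10, the sequence is periodic with period 18.
The value 17 first appears (with j ≥ 2) at u_8.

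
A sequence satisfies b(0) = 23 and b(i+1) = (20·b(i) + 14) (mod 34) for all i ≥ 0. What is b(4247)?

Listing terms: b(0) = 23,  b(1) = 32,  b(2) = 8,  b(3) = 4,  b(4) = 26,  b(5) = 24,  b(6) = 18,  b(7) = 0,  b(8) = 14,  b(9) = 22,  b(10) = 12,  b(11) = 16,  b(12) = 28,  b(13) = 30,  b(14) = 2,  b(15) = 20,  b(16) = 6,  b(17) = 32.
Since b(17) = b(1) = 32, the sequence is eventually periodic: after a pre-period of length 1 it cycles with period 16.
For i ≥ 1, b(i) depends only on (i - 1) mod 16. (4247 - 1) mod 16 = 6, so b(4247) = b(7) = 0.

0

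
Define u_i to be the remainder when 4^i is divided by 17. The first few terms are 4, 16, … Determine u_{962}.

16

We have u_1 = 4,  u_2 = 16,  u_3 = 13,  u_4 = 1,  u_5 = 4.
The sequence repeats with period 4.
So u_{962} = u_{1 + ((962-1) mod 4)} = u_2 = 16.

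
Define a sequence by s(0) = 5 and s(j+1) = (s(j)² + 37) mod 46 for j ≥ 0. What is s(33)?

s(0) = 5,  s(1) = 16,  s(2) = 17,  s(3) = 4,  s(4) = 7,  s(5) = 40,  s(6) = 27,  s(7) = 30,  s(8) = 17.
Since s(8) = s(2) = 17, the sequence is eventually periodic: after a pre-period of length 2 it cycles with period 6.
For j ≥ 2, s(j) depends only on (j - 2) mod 6. (33 - 2) mod 6 = 1, so s(33) = s(3) = 4.

4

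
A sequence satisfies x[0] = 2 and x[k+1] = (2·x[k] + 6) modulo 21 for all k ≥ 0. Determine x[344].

x[0] = 2, x[1] = 10, x[2] = 5, x[3] = 16, x[4] = 17, x[5] = 19, x[6] = 2.
The sequence repeats with period 6.
(344 - 0) mod 6 = 2, so x[344] = x[2] = 5.

5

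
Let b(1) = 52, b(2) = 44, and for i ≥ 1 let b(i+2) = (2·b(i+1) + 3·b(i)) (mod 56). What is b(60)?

36

Listing terms: b(1) = 52, b(2) = 44, b(3) = 20, b(4) = 4, b(5) = 12, b(6) = 36, b(7) = 52, b(8) = 44.
Since (b(7), b(8)) = (b(1), b(2)) = (52, 44) (two consecutive terms determine the rest), the sequence is periodic with period 6.
(60 - 1) mod 6 = 5, so b(60) = b(6) = 36.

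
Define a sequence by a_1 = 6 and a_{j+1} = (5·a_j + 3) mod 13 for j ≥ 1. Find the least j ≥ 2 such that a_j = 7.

We have a_1 = 6; a_2 = 7; a_3 = 12; a_4 = 11; a_5 = 6.
Since a_5 = a_1 = 6, the sequence is periodic with period 4.
The value 7 first appears (with j ≥ 2) at a_2.

2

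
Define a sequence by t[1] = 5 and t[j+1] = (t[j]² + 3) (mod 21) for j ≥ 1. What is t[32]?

7

Listing terms: t[1] = 5,  t[2] = 7,  t[3] = 10,  t[4] = 19,  t[5] = 7.
Since t[5] = t[2] = 7, the sequence is eventually periodic: after a pre-period of length 1 it cycles with period 3.
For j ≥ 2, t[j] depends only on (j - 2) mod 3. (32 - 2) mod 3 = 0, so t[32] = t[2] = 7.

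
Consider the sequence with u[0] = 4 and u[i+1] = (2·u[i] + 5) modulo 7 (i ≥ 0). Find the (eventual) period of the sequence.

Listing terms: u[0] = 4; u[1] = 6; u[2] = 3; u[3] = 4.
Since u[3] = u[0] = 4, the sequence is periodic with period 3.

3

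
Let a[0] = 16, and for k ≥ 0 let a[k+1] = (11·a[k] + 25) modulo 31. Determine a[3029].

2

Listing terms: a[0] = 16, a[1] = 15, a[2] = 4, a[3] = 7, a[4] = 9, a[5] = 0, a[6] = 25, a[7] = 21, a[8] = 8, a[9] = 20, a[10] = 28, a[11] = 23, a[12] = 30, a[13] = 14, a[14] = 24, a[15] = 10, a[16] = 11, a[17] = 22, a[18] = 19, a[19] = 17, a[20] = 26, a[21] = 1, a[22] = 5, a[23] = 18, a[24] = 6, a[25] = 29, a[26] = 3, a[27] = 27, a[28] = 12, a[29] = 2, a[30] = 16.
The sequence repeats with period 30.
So a[3029] = a[0 + ((3029-0) mod 30)] = a[29] = 2.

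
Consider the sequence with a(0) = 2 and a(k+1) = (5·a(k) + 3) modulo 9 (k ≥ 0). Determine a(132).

Computing terms: a(0) = 2, a(1) = 4, a(2) = 5, a(3) = 1, a(4) = 8, a(5) = 7, a(6) = 2.
Since a(6) = a(0) = 2, the sequence is periodic with period 6.
So a(132) = a(0 + ((132-0) mod 6)) = a(0) = 2.

2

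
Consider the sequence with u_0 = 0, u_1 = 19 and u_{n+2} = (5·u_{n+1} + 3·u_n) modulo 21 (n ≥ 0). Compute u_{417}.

We have u_0 = 0,  u_1 = 19,  u_2 = 11,  u_3 = 7,  u_4 = 5,  u_5 = 4,  u_6 = 14,  u_7 = 19,  u_8 = 11.
Since (u_7, u_8) = (u_1, u_2) = (19, 11) (two consecutive terms determine the rest), the sequence is eventually periodic: after a pre-period of length 1 it cycles with period 6.
For n ≥ 1, u_n depends only on (n - 1) mod 6. (417 - 1) mod 6 = 2, so u_{417} = u_3 = 7.

7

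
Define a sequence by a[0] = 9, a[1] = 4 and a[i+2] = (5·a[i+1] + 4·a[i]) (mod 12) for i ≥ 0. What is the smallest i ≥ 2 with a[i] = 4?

6

a[0] = 9, a[1] = 4, a[2] = 8, a[3] = 8, a[4] = 0, a[5] = 8, a[6] = 4, a[7] = 4, a[8] = 0, a[9] = 4, a[10] = 8.
Since (a[9], a[10]) = (a[1], a[2]) = (4, 8) (two consecutive terms determine the rest), the sequence is eventually periodic: after a pre-period of length 1 it cycles with period 8.
The value 4 first appears (with i ≥ 2) at a[6].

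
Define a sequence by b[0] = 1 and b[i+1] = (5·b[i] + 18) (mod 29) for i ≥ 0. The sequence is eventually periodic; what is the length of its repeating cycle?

14

Listing terms: b[0] = 1,  b[1] = 23,  b[2] = 17,  b[3] = 16,  b[4] = 11,  b[5] = 15,  b[6] = 6,  b[7] = 19,  b[8] = 26,  b[9] = 3,  b[10] = 4,  b[11] = 9,  b[12] = 5,  b[13] = 14,  b[14] = 1.
The sequence repeats with period 14.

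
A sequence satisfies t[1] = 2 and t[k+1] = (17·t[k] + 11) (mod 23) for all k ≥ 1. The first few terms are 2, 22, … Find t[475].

14

Computing terms: t[1] = 2; t[2] = 22; t[3] = 17; t[4] = 1; t[5] = 5; t[6] = 4; t[7] = 10; t[8] = 20; t[9] = 6; t[10] = 21; t[11] = 0; t[12] = 11; t[13] = 14; t[14] = 19; t[15] = 12; t[16] = 8; t[17] = 9; t[18] = 3; t[19] = 16; t[20] = 7; t[21] = 15; t[22] = 13; t[23] = 2.
Since t[23] = t[1] = 2, the sequence is periodic with period 22.
(475 - 1) mod 22 = 12, so t[475] = t[13] = 14.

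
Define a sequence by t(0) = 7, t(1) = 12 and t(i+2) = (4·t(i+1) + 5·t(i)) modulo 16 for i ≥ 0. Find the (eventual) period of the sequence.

We have t(0) = 7; t(1) = 12; t(2) = 3; t(3) = 8; t(4) = 15; t(5) = 4; t(6) = 11; t(7) = 0; t(8) = 7; t(9) = 12.
Since (t(8), t(9)) = (t(0), t(1)) = (7, 12) (two consecutive terms determine the rest), the sequence is periodic with period 8.

8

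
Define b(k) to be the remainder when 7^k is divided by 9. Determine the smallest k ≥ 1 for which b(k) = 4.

2

b(0) = 1,  b(1) = 7,  b(2) = 4,  b(3) = 1.
Since b(3) = b(0) = 1, the sequence is periodic with period 3.
The value 4 first appears (with k ≥ 1) at b(2).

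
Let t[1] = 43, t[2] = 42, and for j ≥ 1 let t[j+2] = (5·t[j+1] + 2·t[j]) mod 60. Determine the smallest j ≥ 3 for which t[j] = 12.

Listing terms: t[1] = 43,  t[2] = 42,  t[3] = 56,  t[4] = 4,  t[5] = 12,  t[6] = 8,  t[7] = 4,  t[8] = 36,  t[9] = 8,  t[10] = 52,  t[11] = 36,  t[12] = 44,  t[13] = 52,  t[14] = 48,  t[15] = 44,  t[16] = 16,  t[17] = 48,  t[18] = 32,  t[19] = 16,  t[20] = 24,  t[21] = 32,  t[22] = 28,  t[23] = 24,  t[24] = 56,  t[25] = 28,  t[26] = 12,  t[27] = 56,  t[28] = 4.
Since (t[27], t[28]) = (t[3], t[4]) = (56, 4) (two consecutive terms determine the rest), the sequence is eventually periodic: after a pre-period of length 2 it cycles with period 24.
The value 12 first appears (with j ≥ 3) at t[5].

5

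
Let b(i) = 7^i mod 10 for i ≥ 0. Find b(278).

9

We have b(0) = 1, b(1) = 7, b(2) = 9, b(3) = 3, b(4) = 1.
The sequence repeats with period 4.
(278 - 0) mod 4 = 2, so b(278) = b(2) = 9.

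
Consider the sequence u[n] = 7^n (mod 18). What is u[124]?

7

Computing terms: u[0] = 1, u[1] = 7, u[2] = 13, u[3] = 1.
Since u[3] = u[0] = 1, the sequence is periodic with period 3.
(124 - 0) mod 3 = 1, so u[124] = u[1] = 7.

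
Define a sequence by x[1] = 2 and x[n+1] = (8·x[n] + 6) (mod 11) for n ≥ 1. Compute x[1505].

Computing terms: x[1] = 2; x[2] = 0; x[3] = 6; x[4] = 10; x[5] = 9; x[6] = 1; x[7] = 3; x[8] = 8; x[9] = 4; x[10] = 5; x[11] = 2.
Since x[11] = x[1] = 2, the sequence is periodic with period 10.
So x[1505] = x[1 + ((1505-1) mod 10)] = x[5] = 9.

9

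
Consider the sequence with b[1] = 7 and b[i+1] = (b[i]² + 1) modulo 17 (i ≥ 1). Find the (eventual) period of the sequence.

We have b[1] = 7, b[2] = 16, b[3] = 2, b[4] = 5, b[5] = 9, b[6] = 14, b[7] = 10, b[8] = 16.
Since b[8] = b[2] = 16, the sequence is eventually periodic: after a pre-period of length 1 it cycles with period 6.

6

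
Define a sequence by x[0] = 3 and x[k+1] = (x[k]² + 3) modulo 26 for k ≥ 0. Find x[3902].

17

Listing terms: x[0] = 3, x[1] = 12, x[2] = 17, x[3] = 6, x[4] = 13, x[5] = 16, x[6] = 25, x[7] = 4, x[8] = 19, x[9] = 0, x[10] = 3.
Since x[10] = x[0] = 3, the sequence is periodic with period 10.
So x[3902] = x[0 + ((3902-0) mod 10)] = x[2] = 17.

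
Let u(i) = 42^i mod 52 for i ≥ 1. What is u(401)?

u(1) = 42, u(2) = 48, u(3) = 40, u(4) = 16, u(5) = 48.
Since u(5) = u(2) = 48, the sequence is eventually periodic: after a pre-period of length 1 it cycles with period 3.
For i ≥ 2, u(i) depends only on (i - 2) mod 3. (401 - 2) mod 3 = 0, so u(401) = u(2) = 48.

48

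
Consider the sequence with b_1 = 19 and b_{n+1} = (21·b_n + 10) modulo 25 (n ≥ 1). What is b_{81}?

Computing terms: b_1 = 19,  b_2 = 9,  b_3 = 24,  b_4 = 14,  b_5 = 4,  b_6 = 19.
Since b_6 = b_1 = 19, the sequence is periodic with period 5.
(81 - 1) mod 5 = 0, so b_{81} = b_1 = 19.

19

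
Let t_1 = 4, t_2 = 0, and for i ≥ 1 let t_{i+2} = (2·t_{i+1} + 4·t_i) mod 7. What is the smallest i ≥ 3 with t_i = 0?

10

t_1 = 4,  t_2 = 0,  t_3 = 2,  t_4 = 4,  t_5 = 2,  t_6 = 6,  t_7 = 6,  t_8 = 1,  t_9 = 5,  t_{10} = 0,  t_{11} = 6,  t_{12} = 5,  t_{13} = 6,  t_{14} = 4,  t_{15} = 4,  t_{16} = 3,  t_{17} = 1,  t_{18} = 0,  t_{19} = 4,  t_{20} = 1,  t_{21} = 4,  t_{22} = 5,  t_{23} = 5,  t_{24} = 2,  t_{25} = 3,  t_{26} = 0,  t_{27} = 5,  t_{28} = 3,  t_{29} = 5,  t_{30} = 1,  t_{31} = 1,  t_{32} = 6,  t_{33} = 2,  t_{34} = 0,  t_{35} = 1,  t_{36} = 2,  t_{37} = 1,  t_{38} = 3,  t_{39} = 3,  t_{40} = 4,  t_{41} = 6,  t_{42} = 0,  t_{43} = 3,  t_{44} = 6,  t_{45} = 3,  t_{46} = 2,  t_{47} = 2,  t_{48} = 5,  t_{49} = 4,  t_{50} = 0.
The sequence repeats with period 48.
The value 0 first appears (with i ≥ 3) at t_{10}.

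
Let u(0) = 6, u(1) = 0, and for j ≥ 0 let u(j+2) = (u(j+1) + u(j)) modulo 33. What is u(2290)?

We have u(0) = 6,  u(1) = 0,  u(2) = 6,  u(3) = 6,  u(4) = 12,  u(5) = 18,  u(6) = 30,  u(7) = 15,  u(8) = 12,  u(9) = 27,  u(10) = 6,  u(11) = 0.
The sequence repeats with period 10.
So u(2290) = u(0 + ((2290-0) mod 10)) = u(0) = 6.

6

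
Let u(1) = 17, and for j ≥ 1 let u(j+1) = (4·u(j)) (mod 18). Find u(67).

Listing terms: u(1) = 17; u(2) = 14; u(3) = 2; u(4) = 8; u(5) = 14.
Since u(5) = u(2) = 14, the sequence is eventually periodic: after a pre-period of length 1 it cycles with period 3.
For j ≥ 2, u(j) depends only on (j - 2) mod 3. (67 - 2) mod 3 = 2, so u(67) = u(4) = 8.

8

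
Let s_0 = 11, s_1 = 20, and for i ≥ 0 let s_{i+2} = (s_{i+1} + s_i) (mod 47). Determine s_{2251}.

35

s_0 = 11, s_1 = 20, s_2 = 31, s_3 = 4, s_4 = 35, s_5 = 39, s_6 = 27, s_7 = 19, s_8 = 46, s_9 = 18, s_{10} = 17, s_{11} = 35, s_{12} = 5, s_{13} = 40, s_{14} = 45, s_{15} = 38, s_{16} = 36, s_{17} = 27, s_{18} = 16, s_{19} = 43, s_{20} = 12, s_{21} = 8, s_{22} = 20, s_{23} = 28, s_{24} = 1, s_{25} = 29, s_{26} = 30, s_{27} = 12, s_{28} = 42, s_{29} = 7, s_{30} = 2, s_{31} = 9, s_{32} = 11, s_{33} = 20.
The sequence repeats with period 32.
So s_{2251} = s_{0 + ((2251-0) mod 32)} = s_{11} = 35.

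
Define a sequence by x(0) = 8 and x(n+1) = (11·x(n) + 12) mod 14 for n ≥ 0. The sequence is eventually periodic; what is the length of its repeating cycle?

3

x(0) = 8; x(1) = 2; x(2) = 6; x(3) = 8.
Since x(3) = x(0) = 8, the sequence is periodic with period 3.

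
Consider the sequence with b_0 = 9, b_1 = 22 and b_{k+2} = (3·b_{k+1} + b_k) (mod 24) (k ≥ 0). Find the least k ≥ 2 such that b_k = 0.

Listing terms: b_0 = 9; b_1 = 22; b_2 = 3; b_3 = 7; b_4 = 0; b_5 = 7; b_6 = 21; b_7 = 22; b_8 = 15; b_9 = 19; b_{10} = 0; b_{11} = 19; b_{12} = 9; b_{13} = 22.
The sequence repeats with period 12.
The value 0 first appears (with k ≥ 2) at b_4.

4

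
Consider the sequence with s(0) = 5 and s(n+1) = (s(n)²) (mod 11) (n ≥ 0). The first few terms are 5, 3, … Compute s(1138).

s(0) = 5; s(1) = 3; s(2) = 9; s(3) = 4; s(4) = 5.
Since s(4) = s(0) = 5, the sequence is periodic with period 4.
So s(1138) = s(0 + ((1138-0) mod 4)) = s(2) = 9.

9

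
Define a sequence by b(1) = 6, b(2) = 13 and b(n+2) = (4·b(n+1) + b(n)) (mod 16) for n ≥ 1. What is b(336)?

b(1) = 6, b(2) = 13, b(3) = 10, b(4) = 5, b(5) = 14, b(6) = 13, b(7) = 2, b(8) = 5, b(9) = 6, b(10) = 13.
The sequence repeats with period 8.
(336 - 1) mod 8 = 7, so b(336) = b(8) = 5.

5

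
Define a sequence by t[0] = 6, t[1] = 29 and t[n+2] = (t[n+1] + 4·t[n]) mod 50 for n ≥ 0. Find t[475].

Listing terms: t[0] = 6, t[1] = 29, t[2] = 3, t[3] = 19, t[4] = 31, t[5] = 7, t[6] = 31, t[7] = 9, t[8] = 33, t[9] = 19, t[10] = 1, t[11] = 27, t[12] = 31, t[13] = 39, t[14] = 13, t[15] = 19, t[16] = 21, t[17] = 47, t[18] = 31, t[19] = 19, t[20] = 43, t[21] = 19, t[22] = 41, t[23] = 17, t[24] = 31, t[25] = 49, t[26] = 23, t[27] = 19, t[28] = 11, t[29] = 37, t[30] = 31, t[31] = 29, t[32] = 3.
Since (t[31], t[32]) = (t[1], t[2]) = (29, 3) (two consecutive terms determine the rest), the sequence is eventually periodic: after a pre-period of length 1 it cycles with period 30.
For n ≥ 1, t[n] depends only on (n - 1) mod 30. (475 - 1) mod 30 = 24, so t[475] = t[25] = 49.

49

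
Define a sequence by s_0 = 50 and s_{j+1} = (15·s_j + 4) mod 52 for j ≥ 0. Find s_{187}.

18

s_0 = 50,  s_1 = 26,  s_2 = 30,  s_3 = 38,  s_4 = 2,  s_5 = 34,  s_6 = 46,  s_7 = 18,  s_8 = 14,  s_9 = 6,  s_{10} = 42,  s_{11} = 10,  s_{12} = 50.
The sequence repeats with period 12.
So s_{187} = s_{0 + ((187-0) mod 12)} = s_7 = 18.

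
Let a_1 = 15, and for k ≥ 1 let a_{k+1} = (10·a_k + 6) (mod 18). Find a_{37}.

6

a_1 = 15, a_2 = 12, a_3 = 0, a_4 = 6, a_5 = 12.
Since a_5 = a_2 = 12, the sequence is eventually periodic: after a pre-period of length 1 it cycles with period 3.
For k ≥ 2, a_k depends only on (k - 2) mod 3. (37 - 2) mod 3 = 2, so a_{37} = a_4 = 6.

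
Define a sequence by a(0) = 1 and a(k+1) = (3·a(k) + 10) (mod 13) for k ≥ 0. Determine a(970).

0

Computing terms: a(0) = 1,  a(1) = 0,  a(2) = 10,  a(3) = 1.
Since a(3) = a(0) = 1, the sequence is periodic with period 3.
(970 - 0) mod 3 = 1, so a(970) = a(1) = 0.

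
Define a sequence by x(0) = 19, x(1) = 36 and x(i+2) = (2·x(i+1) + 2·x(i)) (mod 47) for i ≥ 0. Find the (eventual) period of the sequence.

We have x(0) = 19; x(1) = 36; x(2) = 16; x(3) = 10; x(4) = 5; x(5) = 30; x(6) = 23; x(7) = 12; x(8) = 23; x(9) = 23; x(10) = 45; x(11) = 42; x(12) = 33; x(13) = 9; x(14) = 37; x(15) = 45; x(16) = 23; x(17) = 42; x(18) = 36; x(19) = 15; x(20) = 8; x(21) = 46; x(22) = 14; x(23) = 26; x(24) = 33; x(25) = 24; x(26) = 20; x(27) = 41; x(28) = 28; x(29) = 44; x(30) = 3; x(31) = 0; x(32) = 6; x(33) = 12; x(34) = 36; x(35) = 2; x(36) = 29; x(37) = 15; x(38) = 41; x(39) = 18; x(40) = 24; x(41) = 37; x(42) = 28; x(43) = 36; x(44) = 34; x(45) = 46; x(46) = 19; x(47) = 36.
Since (x(46), x(47)) = (x(0), x(1)) = (19, 36) (two consecutive terms determine the rest), the sequence is periodic with period 46.

46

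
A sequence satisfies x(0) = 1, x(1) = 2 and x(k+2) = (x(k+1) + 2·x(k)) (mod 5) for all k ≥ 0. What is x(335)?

3

Listing terms: x(0) = 1, x(1) = 2, x(2) = 4, x(3) = 3, x(4) = 1, x(5) = 2.
The sequence repeats with period 4.
So x(335) = x(0 + ((335-0) mod 4)) = x(3) = 3.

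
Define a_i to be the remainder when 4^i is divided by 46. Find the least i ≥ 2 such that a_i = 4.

a_1 = 4,  a_2 = 16,  a_3 = 18,  a_4 = 26,  a_5 = 12,  a_6 = 2,  a_7 = 8,  a_8 = 32,  a_9 = 36,  a_{10} = 6,  a_{11} = 24,  a_{12} = 4.
Since a_{12} = a_1 = 4, the sequence is periodic with period 11.
The value 4 next appears (with i ≥ 2) at a_{12}.

12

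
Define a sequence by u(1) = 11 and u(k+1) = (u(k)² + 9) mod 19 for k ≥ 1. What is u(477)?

1

Listing terms: u(1) = 11,  u(2) = 16,  u(3) = 18,  u(4) = 10,  u(5) = 14,  u(6) = 15,  u(7) = 6,  u(8) = 7,  u(9) = 1,  u(10) = 10.
Since u(10) = u(4) = 10, the sequence is eventually periodic: after a pre-period of length 3 it cycles with period 6.
For k ≥ 4, u(k) depends only on (k - 4) mod 6. (477 - 4) mod 6 = 5, so u(477) = u(9) = 1.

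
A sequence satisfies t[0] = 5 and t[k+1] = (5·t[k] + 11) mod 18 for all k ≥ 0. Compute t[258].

5

Computing terms: t[0] = 5,  t[1] = 0,  t[2] = 11,  t[3] = 12,  t[4] = 17,  t[5] = 6,  t[6] = 5.
The sequence repeats with period 6.
(258 - 0) mod 6 = 0, so t[258] = t[0] = 5.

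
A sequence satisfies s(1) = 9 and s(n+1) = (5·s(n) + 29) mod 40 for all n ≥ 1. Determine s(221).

29

Computing terms: s(1) = 9; s(2) = 34; s(3) = 39; s(4) = 24; s(5) = 29; s(6) = 14; s(7) = 19; s(8) = 4; s(9) = 9.
Since s(9) = s(1) = 9, the sequence is periodic with period 8.
(221 - 1) mod 8 = 4, so s(221) = s(5) = 29.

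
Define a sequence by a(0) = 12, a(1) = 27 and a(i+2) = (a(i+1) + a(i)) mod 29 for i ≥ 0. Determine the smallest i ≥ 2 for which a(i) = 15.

a(0) = 12; a(1) = 27; a(2) = 10; a(3) = 8; a(4) = 18; a(5) = 26; a(6) = 15; a(7) = 12; a(8) = 27.
Since (a(7), a(8)) = (a(0), a(1)) = (12, 27) (two consecutive terms determine the rest), the sequence is periodic with period 7.
The value 15 first appears (with i ≥ 2) at a(6).

6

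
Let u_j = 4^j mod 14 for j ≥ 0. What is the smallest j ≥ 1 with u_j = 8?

3

Listing terms: u_0 = 1,  u_1 = 4,  u_2 = 2,  u_3 = 8,  u_4 = 4.
Since u_4 = u_1 = 4, the sequence is eventually periodic: after a pre-period of length 1 it cycles with period 3.
The value 8 first appears (with j ≥ 1) at u_3.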